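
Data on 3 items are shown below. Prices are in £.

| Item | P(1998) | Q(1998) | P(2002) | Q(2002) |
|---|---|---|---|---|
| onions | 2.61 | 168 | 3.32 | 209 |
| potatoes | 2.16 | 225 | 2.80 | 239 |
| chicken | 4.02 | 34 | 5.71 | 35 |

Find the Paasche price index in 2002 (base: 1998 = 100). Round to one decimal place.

130.0

Paasche price index uses current-period quantities as weights.
ΣP(2002)·Q(2002) = 3.32×209 + 2.80×239 + 5.71×35 = 693.88 + 669.2 + 199.85 = 1562.93
ΣP(1998)·Q(2002) = 2.61×209 + 2.16×239 + 4.02×35 = 545.49 + 516.24 + 140.7 = 1202.43
Index = 1562.93 / 1202.43 × 100 = 129.9810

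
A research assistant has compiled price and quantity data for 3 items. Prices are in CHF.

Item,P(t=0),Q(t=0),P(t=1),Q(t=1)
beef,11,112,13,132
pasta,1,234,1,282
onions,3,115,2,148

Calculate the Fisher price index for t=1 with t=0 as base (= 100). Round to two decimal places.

Laspeyres component (base-period weights):
ΣP(t=1)Q(t=0) = 13×112 + 1×234 + 2×115 = 1456 + 234 + 230 = 1920
ΣP(t=0)Q(t=0) = 11×112 + 1×234 + 3×115 = 1232 + 234 + 345 = 1811
L = 1920 / 1811 × 100 = 106.0188
Paasche component (current-period weights):
ΣP(t=1)Q(t=1) = 13×132 + 1×282 + 2×148 = 1716 + 282 + 296 = 2294
ΣP(t=0)Q(t=1) = 11×132 + 1×282 + 3×148 = 1452 + 282 + 444 = 2178
P = 2294 / 2178 × 100 = 105.3260
Fisher = √(L × P) = √(106.0188 × 105.3260) = 105.6718

105.67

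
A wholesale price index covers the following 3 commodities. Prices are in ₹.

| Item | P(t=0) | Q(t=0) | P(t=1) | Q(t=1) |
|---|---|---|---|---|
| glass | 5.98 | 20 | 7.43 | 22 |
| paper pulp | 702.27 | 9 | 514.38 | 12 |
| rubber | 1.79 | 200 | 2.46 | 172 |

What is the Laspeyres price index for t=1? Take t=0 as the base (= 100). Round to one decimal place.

Laspeyres price index uses base-period quantities as weights.
ΣP(t=1)·Q(t=0) = 7.43×20 + 514.38×9 + 2.46×200 = 148.6 + 4629.42 + 492 = 5270.02
ΣP(t=0)·Q(t=0) = 5.98×20 + 702.27×9 + 1.79×200 = 119.6 + 6320.43 + 358 = 6798.03
Index = 5270.02 / 6798.03 × 100 = 77.5228

77.5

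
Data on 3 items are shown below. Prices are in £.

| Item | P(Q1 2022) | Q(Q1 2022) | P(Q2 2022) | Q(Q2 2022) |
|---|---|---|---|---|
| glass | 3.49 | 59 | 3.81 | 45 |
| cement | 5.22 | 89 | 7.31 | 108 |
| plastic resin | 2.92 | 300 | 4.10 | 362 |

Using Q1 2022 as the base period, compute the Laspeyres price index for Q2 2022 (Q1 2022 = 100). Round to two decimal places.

Laspeyres price index uses base-period quantities as weights.
ΣP(Q2 2022)·Q(Q1 2022) = 3.81×59 + 7.31×89 + 4.10×300 = 224.79 + 650.59 + 1230 = 2105.38
ΣP(Q1 2022)·Q(Q1 2022) = 3.49×59 + 5.22×89 + 2.92×300 = 205.91 + 464.58 + 876 = 1546.49
Index = 2105.38 / 1546.49 × 100 = 136.1393

136.14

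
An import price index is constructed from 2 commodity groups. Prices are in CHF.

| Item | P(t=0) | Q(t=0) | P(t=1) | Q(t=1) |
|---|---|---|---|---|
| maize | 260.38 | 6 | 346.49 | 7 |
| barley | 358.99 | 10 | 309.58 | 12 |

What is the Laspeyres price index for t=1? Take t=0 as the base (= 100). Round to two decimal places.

100.44

Laspeyres price index uses base-period quantities as weights.
ΣP(t=1)·Q(t=0) = 346.49×6 + 309.58×10 = 2078.94 + 3095.8 = 5174.74
ΣP(t=0)·Q(t=0) = 260.38×6 + 358.99×10 = 1562.28 + 3589.9 = 5152.18
Index = 5174.74 / 5152.18 × 100 = 100.4379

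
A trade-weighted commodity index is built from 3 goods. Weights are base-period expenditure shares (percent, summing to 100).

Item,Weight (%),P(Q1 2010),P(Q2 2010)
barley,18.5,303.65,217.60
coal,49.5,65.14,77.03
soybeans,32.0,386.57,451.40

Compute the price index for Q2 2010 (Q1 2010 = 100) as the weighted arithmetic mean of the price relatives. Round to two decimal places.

barley: 18.5 × (217.60/303.65) = 18.5 × 0.716615 = 13.2574
coal: 49.5 × (77.03/65.14) = 49.5 × 1.182530 = 58.5352
soybeans: 32.0 × (451.40/386.57) = 32.0 × 1.167706 = 37.3666
Index = Σ wᵢ·(p₁ᵢ/p₀ᵢ) = 13.2574 + 58.5352 + 37.3666 = 109.1592

109.16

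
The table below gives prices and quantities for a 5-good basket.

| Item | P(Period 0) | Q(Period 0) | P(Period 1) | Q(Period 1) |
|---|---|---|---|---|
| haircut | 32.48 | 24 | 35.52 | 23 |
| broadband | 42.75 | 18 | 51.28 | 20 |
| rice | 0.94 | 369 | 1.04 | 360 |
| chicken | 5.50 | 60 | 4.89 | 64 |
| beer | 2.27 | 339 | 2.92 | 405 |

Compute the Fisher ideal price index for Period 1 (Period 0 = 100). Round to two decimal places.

115.26

Laspeyres component (base-period weights):
ΣP(Period 1)Q(Period 0) = 35.52×24 + 51.28×18 + 1.04×369 + 4.89×60 + 2.92×339 = 852.48 + 923.04 + 383.76 + 293.4 + 989.88 = 3442.56
ΣP(Period 0)Q(Period 0) = 32.48×24 + 42.75×18 + 0.94×369 + 5.50×60 + 2.27×339 = 779.52 + 769.5 + 346.86 + 330 + 769.53 = 2995.41
L = 3442.56 / 2995.41 × 100 = 114.9278
Paasche component (current-period weights):
ΣP(Period 1)Q(Period 1) = 35.52×23 + 51.28×20 + 1.04×360 + 4.89×64 + 2.92×405 = 816.96 + 1025.6 + 374.4 + 312.96 + 1182.6 = 3712.52
ΣP(Period 0)Q(Period 1) = 32.48×23 + 42.75×20 + 0.94×360 + 5.50×64 + 2.27×405 = 747.04 + 855 + 338.4 + 352 + 919.35 = 3211.79
P = 3712.52 / 3211.79 × 100 = 115.5904
Fisher = √(L × P) = √(114.9278 × 115.5904) = 115.2586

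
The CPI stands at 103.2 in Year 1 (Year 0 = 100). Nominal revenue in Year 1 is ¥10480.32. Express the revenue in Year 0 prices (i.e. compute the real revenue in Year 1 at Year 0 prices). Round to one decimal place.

10155.3

Real = Nominal ÷ (Index/100) = 10480.32 ÷ (103.2/100)
     = 10480.32 ÷ 1.032 = 10155.3488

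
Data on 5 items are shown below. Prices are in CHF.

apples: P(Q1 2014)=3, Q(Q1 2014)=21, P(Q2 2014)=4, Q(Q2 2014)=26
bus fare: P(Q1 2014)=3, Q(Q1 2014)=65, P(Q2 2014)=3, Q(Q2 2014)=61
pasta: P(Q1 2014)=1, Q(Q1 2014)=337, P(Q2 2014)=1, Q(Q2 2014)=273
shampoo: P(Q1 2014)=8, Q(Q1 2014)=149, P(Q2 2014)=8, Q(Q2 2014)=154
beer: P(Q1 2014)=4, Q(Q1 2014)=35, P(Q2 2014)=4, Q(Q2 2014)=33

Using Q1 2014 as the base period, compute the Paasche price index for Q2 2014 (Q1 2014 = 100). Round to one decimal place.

Paasche price index uses current-period quantities as weights.
ΣP(Q2 2014)·Q(Q2 2014) = 4×26 + 3×61 + 1×273 + 8×154 + 4×33 = 104 + 183 + 273 + 1232 + 132 = 1924
ΣP(Q1 2014)·Q(Q2 2014) = 3×26 + 3×61 + 1×273 + 8×154 + 4×33 = 78 + 183 + 273 + 1232 + 132 = 1898
Index = 1924 / 1898 × 100 = 101.3699

101.4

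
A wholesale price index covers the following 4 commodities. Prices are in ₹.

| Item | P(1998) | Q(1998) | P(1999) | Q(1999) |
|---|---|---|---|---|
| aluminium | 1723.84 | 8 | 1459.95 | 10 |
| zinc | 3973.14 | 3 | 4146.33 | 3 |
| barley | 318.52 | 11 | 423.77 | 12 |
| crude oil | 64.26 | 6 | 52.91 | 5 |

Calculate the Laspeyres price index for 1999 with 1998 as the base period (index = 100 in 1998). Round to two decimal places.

98.30

Laspeyres price index uses base-period quantities as weights.
ΣP(1999)·Q(1998) = 1459.95×8 + 4146.33×3 + 423.77×11 + 52.91×6 = 11679.6 + 12438.99 + 4661.47 + 317.46 = 29097.52
ΣP(1998)·Q(1998) = 1723.84×8 + 3973.14×3 + 318.52×11 + 64.26×6 = 13790.72 + 11919.42 + 3503.72 + 385.56 = 29599.42
Index = 29097.52 / 29599.42 × 100 = 98.3044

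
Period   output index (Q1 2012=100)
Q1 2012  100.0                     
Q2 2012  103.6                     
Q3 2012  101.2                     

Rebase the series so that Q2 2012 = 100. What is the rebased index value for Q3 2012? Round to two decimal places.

97.68

Rebased(Q3 2012) = 101.2 / 103.6 × 100 = 97.6834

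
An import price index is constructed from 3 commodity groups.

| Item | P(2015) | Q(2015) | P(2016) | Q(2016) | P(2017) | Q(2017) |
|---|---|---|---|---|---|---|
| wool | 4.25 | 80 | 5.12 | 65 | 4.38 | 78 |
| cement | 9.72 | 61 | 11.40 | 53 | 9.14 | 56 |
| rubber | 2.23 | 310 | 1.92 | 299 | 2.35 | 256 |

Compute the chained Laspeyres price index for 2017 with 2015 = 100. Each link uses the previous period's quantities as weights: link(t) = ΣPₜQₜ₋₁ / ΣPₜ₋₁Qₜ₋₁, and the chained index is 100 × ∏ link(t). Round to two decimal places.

101.95

Link 2015→2016:
ΣP(2016)Q(2015) = 5.12×80 + 11.40×61 + 1.92×310 = 409.6 + 695.4 + 595.2 = 1700.2
ΣP(2015)Q(2015) = 4.25×80 + 9.72×61 + 2.23×310 = 340 + 592.92 + 691.3 = 1624.22
link = 1700.2/1624.22 = 1.046779
Link 2016→2017:
ΣP(2017)Q(2016) = 4.38×65 + 9.14×53 + 2.35×299 = 284.7 + 484.42 + 702.65 = 1471.77
ΣP(2016)Q(2016) = 5.12×65 + 11.40×53 + 1.92×299 = 332.8 + 604.2 + 574.08 = 1511.08
link = 1471.77/1511.08 = 0.973985
Chained index = 100 × 1.046779 × 0.973985 = 101.9548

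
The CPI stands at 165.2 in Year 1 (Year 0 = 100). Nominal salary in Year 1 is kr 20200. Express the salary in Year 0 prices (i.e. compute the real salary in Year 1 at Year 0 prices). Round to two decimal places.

Real = Nominal ÷ (Index/100) = 20200 ÷ (165.2/100)
     = 20200 ÷ 1.652 = 12227.6029

12227.60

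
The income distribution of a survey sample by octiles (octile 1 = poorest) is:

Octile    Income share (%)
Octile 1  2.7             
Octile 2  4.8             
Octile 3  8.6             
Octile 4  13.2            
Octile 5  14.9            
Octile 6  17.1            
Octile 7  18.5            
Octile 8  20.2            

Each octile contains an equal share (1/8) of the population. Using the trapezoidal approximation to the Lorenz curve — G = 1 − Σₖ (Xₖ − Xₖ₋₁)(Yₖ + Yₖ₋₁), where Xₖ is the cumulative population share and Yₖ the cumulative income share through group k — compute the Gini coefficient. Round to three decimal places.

0.273

Cumulative income shares Yₖ: 0.0270, 0.0750, 0.1610, 0.2930, 0.4420, 0.6130, 0.7980, 1.0000
Σ (Xₖ−Xₖ₋₁)(Yₖ+Yₖ₋₁) = (1/8)(0.0270+0.0000) + (1/8)(0.0750+0.0270) + (1/8)(0.1610+0.0750) + (1/8)(0.2930+0.1610) + (1/8)(0.4420+0.2930) + (1/8)(0.6130+0.4420) + (1/8)(0.7980+0.6130) + (1/8)(1.0000+0.7980)
  = 0.0034 + 0.0128 + 0.0295 + 0.0568 + 0.0919 + 0.1319 + 0.1764 + 0.2248 = 0.7273
G = 1 − 0.7273 = 0.2727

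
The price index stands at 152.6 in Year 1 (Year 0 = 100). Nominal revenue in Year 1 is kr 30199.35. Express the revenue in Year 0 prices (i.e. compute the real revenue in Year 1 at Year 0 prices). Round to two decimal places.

Real = Nominal ÷ (Index/100) = 30199.35 ÷ (152.6/100)
     = 30199.35 ÷ 1.526 = 19789.8755

19789.88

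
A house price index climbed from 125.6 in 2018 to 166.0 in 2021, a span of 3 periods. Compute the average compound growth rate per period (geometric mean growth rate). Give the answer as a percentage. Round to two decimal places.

9.74%

Growth factor = (166.0/125.6)^(1/3) = (1.321656)^(1/3) = 1.097420
Growth rate = 1.097420 − 1 = 0.097420 = 9.7420%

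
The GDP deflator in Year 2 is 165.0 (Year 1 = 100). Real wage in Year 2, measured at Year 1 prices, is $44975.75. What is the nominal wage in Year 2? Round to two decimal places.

74209.99

Nominal = Real × (Index/100) = 44975.75 × (165.0/100)
        = 44975.75 × 1.650 = 74209.9875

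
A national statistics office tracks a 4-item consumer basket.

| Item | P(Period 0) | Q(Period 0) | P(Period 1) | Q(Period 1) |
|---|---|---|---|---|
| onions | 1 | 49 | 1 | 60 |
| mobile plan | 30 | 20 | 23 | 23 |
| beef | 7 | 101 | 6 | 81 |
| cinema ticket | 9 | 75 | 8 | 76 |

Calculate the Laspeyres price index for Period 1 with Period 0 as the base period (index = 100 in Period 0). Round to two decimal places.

Laspeyres price index uses base-period quantities as weights.
ΣP(Period 1)·Q(Period 0) = 1×49 + 23×20 + 6×101 + 8×75 = 49 + 460 + 606 + 600 = 1715
ΣP(Period 0)·Q(Period 0) = 1×49 + 30×20 + 7×101 + 9×75 = 49 + 600 + 707 + 675 = 2031
Index = 1715 / 2031 × 100 = 84.4412

84.44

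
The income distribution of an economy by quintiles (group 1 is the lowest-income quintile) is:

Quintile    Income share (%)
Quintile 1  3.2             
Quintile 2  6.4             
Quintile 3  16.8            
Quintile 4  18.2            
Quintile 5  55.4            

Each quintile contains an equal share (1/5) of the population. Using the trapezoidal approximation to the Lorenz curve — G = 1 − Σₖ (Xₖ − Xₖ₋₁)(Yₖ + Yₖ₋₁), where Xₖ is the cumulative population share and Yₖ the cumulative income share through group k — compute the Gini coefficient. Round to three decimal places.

0.465

Cumulative income shares Yₖ: 0.0320, 0.0960, 0.2640, 0.4460, 1.0000
Σ (Xₖ−Xₖ₋₁)(Yₖ+Yₖ₋₁) = (1/5)(0.0320+0.0000) + (1/5)(0.0960+0.0320) + (1/5)(0.2640+0.0960) + (1/5)(0.4460+0.2640) + (1/5)(1.0000+0.4460)
  = 0.0064 + 0.0256 + 0.0720 + 0.1420 + 0.2892 = 0.5352
G = 1 − 0.5352 = 0.4648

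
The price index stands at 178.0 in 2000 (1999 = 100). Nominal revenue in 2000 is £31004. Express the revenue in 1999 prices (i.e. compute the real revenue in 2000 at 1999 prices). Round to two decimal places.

Real = Nominal ÷ (Index/100) = 31004 ÷ (178.0/100)
     = 31004 ÷ 1.780 = 17417.9775

17417.98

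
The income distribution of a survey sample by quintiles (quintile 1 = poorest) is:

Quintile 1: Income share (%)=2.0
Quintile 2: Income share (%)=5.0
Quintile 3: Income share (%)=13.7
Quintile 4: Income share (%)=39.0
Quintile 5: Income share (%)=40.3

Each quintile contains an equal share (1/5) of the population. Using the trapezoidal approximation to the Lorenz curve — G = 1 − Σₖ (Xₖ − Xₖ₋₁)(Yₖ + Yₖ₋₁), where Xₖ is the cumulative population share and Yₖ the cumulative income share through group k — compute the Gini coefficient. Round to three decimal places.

0.442

Cumulative income shares Yₖ: 0.0200, 0.0700, 0.2070, 0.5970, 1.0000
Σ (Xₖ−Xₖ₋₁)(Yₖ+Yₖ₋₁) = (1/5)(0.0200+0.0000) + (1/5)(0.0700+0.0200) + (1/5)(0.2070+0.0700) + (1/5)(0.5970+0.2070) + (1/5)(1.0000+0.5970)
  = 0.0040 + 0.0180 + 0.0554 + 0.1608 + 0.3194 = 0.5576
G = 1 − 0.5576 = 0.4424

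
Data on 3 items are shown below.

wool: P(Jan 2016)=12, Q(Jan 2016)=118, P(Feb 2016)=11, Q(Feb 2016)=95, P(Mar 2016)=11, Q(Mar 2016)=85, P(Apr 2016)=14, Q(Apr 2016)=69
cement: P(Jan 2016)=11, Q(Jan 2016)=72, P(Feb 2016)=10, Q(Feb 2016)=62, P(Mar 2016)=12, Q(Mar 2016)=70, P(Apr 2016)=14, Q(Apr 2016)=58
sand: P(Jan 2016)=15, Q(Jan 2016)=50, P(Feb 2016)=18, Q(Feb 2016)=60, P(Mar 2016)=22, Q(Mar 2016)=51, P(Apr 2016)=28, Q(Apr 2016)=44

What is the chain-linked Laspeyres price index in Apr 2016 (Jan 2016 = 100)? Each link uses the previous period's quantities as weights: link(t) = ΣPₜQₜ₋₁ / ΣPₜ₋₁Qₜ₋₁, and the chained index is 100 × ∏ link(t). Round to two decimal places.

138.76

Link Jan 2016→Feb 2016:
ΣP(Feb 2016)Q(Jan 2016) = 11×118 + 10×72 + 18×50 = 1298 + 720 + 900 = 2918
ΣP(Jan 2016)Q(Jan 2016) = 12×118 + 11×72 + 15×50 = 1416 + 792 + 750 = 2958
link = 2918/2958 = 0.986477
Link Feb 2016→Mar 2016:
ΣP(Mar 2016)Q(Feb 2016) = 11×95 + 12×62 + 22×60 = 1045 + 744 + 1320 = 3109
ΣP(Feb 2016)Q(Feb 2016) = 11×95 + 10×62 + 18×60 = 1045 + 620 + 1080 = 2745
link = 3109/2745 = 1.132605
Link Mar 2016→Apr 2016:
ΣP(Apr 2016)Q(Mar 2016) = 14×85 + 14×70 + 28×51 = 1190 + 980 + 1428 = 3598
ΣP(Mar 2016)Q(Mar 2016) = 11×85 + 12×70 + 22×51 = 935 + 840 + 1122 = 2897
link = 3598/2897 = 1.241974
Chained index = 100 × 0.986477 × 1.132605 × 1.241974 = 138.7644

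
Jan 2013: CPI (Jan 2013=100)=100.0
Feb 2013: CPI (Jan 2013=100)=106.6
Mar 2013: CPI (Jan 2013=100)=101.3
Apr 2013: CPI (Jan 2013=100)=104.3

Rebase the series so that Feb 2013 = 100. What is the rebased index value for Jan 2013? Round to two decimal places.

93.81

Rebased(Jan 2013) = 100.0 / 106.6 × 100 = 93.8086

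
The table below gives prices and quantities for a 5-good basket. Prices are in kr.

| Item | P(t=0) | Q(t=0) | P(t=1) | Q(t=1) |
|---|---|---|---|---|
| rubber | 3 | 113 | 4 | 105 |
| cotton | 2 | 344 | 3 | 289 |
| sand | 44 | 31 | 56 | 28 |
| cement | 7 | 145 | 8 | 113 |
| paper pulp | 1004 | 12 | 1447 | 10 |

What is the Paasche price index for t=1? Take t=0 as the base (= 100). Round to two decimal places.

Paasche price index uses current-period quantities as weights.
ΣP(t=1)·Q(t=1) = 4×105 + 3×289 + 56×28 + 8×113 + 1447×10 = 420 + 867 + 1568 + 904 + 14470 = 18229
ΣP(t=0)·Q(t=1) = 3×105 + 2×289 + 44×28 + 7×113 + 1004×10 = 315 + 578 + 1232 + 791 + 10040 = 12956
Index = 18229 / 12956 × 100 = 140.6993

140.70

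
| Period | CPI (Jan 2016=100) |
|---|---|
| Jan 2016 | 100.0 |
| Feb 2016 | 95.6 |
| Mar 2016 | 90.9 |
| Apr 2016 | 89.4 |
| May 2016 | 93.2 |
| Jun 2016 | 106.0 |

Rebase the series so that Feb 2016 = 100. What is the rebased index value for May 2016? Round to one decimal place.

Rebased(May 2016) = 93.2 / 95.6 × 100 = 97.4895

97.5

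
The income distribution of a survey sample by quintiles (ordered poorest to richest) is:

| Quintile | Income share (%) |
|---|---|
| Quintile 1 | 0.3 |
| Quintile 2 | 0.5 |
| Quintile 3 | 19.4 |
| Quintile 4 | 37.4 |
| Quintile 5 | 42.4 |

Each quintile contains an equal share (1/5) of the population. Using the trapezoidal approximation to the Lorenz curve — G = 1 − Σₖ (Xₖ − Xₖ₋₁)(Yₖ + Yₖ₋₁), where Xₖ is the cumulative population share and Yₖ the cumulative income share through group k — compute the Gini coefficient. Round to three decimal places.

Cumulative income shares Yₖ: 0.0030, 0.0080, 0.2020, 0.5760, 1.0000
Σ (Xₖ−Xₖ₋₁)(Yₖ+Yₖ₋₁) = (1/5)(0.0030+0.0000) + (1/5)(0.0080+0.0030) + (1/5)(0.2020+0.0080) + (1/5)(0.5760+0.2020) + (1/5)(1.0000+0.5760)
  = 0.0006 + 0.0022 + 0.0420 + 0.1556 + 0.3152 = 0.5156
G = 1 − 0.5156 = 0.4844

0.484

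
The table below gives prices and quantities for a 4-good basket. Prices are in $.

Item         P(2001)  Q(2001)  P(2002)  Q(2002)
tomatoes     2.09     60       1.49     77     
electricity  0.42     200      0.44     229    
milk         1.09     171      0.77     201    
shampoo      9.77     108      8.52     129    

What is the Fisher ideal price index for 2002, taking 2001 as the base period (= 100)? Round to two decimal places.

Laspeyres component (base-period weights):
ΣP(2002)Q(2001) = 1.49×60 + 0.44×200 + 0.77×171 + 8.52×108 = 89.4 + 88 + 131.67 + 920.16 = 1229.23
ΣP(2001)Q(2001) = 2.09×60 + 0.42×200 + 1.09×171 + 9.77×108 = 125.4 + 84 + 186.39 + 1055.16 = 1450.95
L = 1229.23 / 1450.95 × 100 = 84.7190
Paasche component (current-period weights):
ΣP(2002)Q(2002) = 1.49×77 + 0.44×229 + 0.77×201 + 8.52×129 = 114.73 + 100.76 + 154.77 + 1099.08 = 1469.34
ΣP(2001)Q(2002) = 2.09×77 + 0.42×229 + 1.09×201 + 9.77×129 = 160.93 + 96.18 + 219.09 + 1260.33 = 1736.53
P = 1469.34 / 1736.53 × 100 = 84.6136
Fisher = √(L × P) = √(84.7190 × 84.6136) = 84.6663

84.67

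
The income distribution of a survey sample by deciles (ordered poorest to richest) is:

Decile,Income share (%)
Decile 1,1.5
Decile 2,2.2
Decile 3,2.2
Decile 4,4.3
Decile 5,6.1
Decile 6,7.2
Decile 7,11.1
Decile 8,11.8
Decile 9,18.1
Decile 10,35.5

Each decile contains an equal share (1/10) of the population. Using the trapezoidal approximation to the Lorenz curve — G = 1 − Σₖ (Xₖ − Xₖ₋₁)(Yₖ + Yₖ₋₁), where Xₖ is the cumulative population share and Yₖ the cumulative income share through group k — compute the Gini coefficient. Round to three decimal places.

Cumulative income shares Yₖ: 0.0150, 0.0370, 0.0590, 0.1020, 0.1630, 0.2350, 0.3460, 0.4640, 0.6450, 1.0000
Σ (Xₖ−Xₖ₋₁)(Yₖ+Yₖ₋₁) = (1/10)(0.0150+0.0000) + (1/10)(0.0370+0.0150) + (1/10)(0.0590+0.0370) + (1/10)(0.1020+0.0590) + (1/10)(0.1630+0.1020) + (1/10)(0.2350+0.1630) + (1/10)(0.3460+0.2350) + (1/10)(0.4640+0.3460) + (1/10)(0.6450+0.4640) + (1/10)(1.0000+0.6450)
  = 0.0015 + 0.0052 + 0.0096 + 0.0161 + 0.0265 + 0.0398 + 0.0581 + 0.0810 + 0.1109 + 0.1645 = 0.5132
G = 1 − 0.5132 = 0.4868

0.487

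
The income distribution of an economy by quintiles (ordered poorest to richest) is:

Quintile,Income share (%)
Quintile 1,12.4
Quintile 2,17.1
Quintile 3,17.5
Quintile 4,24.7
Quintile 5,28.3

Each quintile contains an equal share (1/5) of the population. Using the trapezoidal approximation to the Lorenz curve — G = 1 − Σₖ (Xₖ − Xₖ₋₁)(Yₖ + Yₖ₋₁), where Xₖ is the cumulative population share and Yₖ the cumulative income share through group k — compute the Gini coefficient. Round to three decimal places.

Cumulative income shares Yₖ: 0.1240, 0.2950, 0.4700, 0.7170, 1.0000
Σ (Xₖ−Xₖ₋₁)(Yₖ+Yₖ₋₁) = (1/5)(0.1240+0.0000) + (1/5)(0.2950+0.1240) + (1/5)(0.4700+0.2950) + (1/5)(0.7170+0.4700) + (1/5)(1.0000+0.7170)
  = 0.0248 + 0.0838 + 0.1530 + 0.2374 + 0.3434 = 0.8424
G = 1 − 0.8424 = 0.1576

0.158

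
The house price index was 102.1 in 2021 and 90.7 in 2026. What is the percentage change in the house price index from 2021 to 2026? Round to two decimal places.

Change = (90.7 − 102.1) / 102.1 × 100
       = -11.4 / 102.1 × 100 = -11.1655%

-11.17%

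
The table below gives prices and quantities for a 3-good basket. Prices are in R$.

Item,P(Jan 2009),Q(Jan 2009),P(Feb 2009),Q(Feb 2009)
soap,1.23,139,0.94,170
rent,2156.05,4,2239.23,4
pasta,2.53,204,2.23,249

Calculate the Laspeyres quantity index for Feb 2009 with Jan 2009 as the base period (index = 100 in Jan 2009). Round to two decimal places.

101.63

Laspeyres quantity index uses base-period prices as weights.
ΣP(Jan 2009)·Q(Feb 2009) = 1.23×170 + 2156.05×4 + 2.53×249 = 209.1 + 8624.2 + 629.97 = 9463.27
ΣP(Jan 2009)·Q(Jan 2009) = 1.23×139 + 2156.05×4 + 2.53×204 = 170.97 + 8624.2 + 516.12 = 9311.29
Index = 9463.27 / 9311.29 × 100 = 101.6322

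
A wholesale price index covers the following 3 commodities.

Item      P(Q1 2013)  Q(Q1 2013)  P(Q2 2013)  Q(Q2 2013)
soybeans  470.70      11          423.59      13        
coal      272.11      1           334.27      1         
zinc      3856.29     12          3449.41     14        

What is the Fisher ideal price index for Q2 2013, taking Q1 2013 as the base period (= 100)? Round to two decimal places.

89.67

Laspeyres component (base-period weights):
ΣP(Q2 2013)Q(Q1 2013) = 423.59×11 + 334.27×1 + 3449.41×12 = 4659.49 + 334.27 + 41392.92 = 46386.68
ΣP(Q1 2013)Q(Q1 2013) = 470.70×11 + 272.11×1 + 3856.29×12 = 5177.7 + 272.11 + 46275.48 = 51725.29
L = 46386.68 / 51725.29 × 100 = 89.6789
Paasche component (current-period weights):
ΣP(Q2 2013)Q(Q2 2013) = 423.59×13 + 334.27×1 + 3449.41×14 = 5506.67 + 334.27 + 48291.74 = 54132.68
ΣP(Q1 2013)Q(Q2 2013) = 470.70×13 + 272.11×1 + 3856.29×14 = 6119.1 + 272.11 + 53988.06 = 60379.27
P = 54132.68 / 60379.27 × 100 = 89.6544
Fisher = √(L × P) = √(89.6789 × 89.6544) = 89.6667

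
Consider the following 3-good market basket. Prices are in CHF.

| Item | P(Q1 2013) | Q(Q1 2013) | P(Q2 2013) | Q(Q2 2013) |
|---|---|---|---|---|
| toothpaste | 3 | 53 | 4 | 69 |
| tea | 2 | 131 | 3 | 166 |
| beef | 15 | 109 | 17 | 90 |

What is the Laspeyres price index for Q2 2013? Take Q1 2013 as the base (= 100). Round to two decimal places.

Laspeyres price index uses base-period quantities as weights.
ΣP(Q2 2013)·Q(Q1 2013) = 4×53 + 3×131 + 17×109 = 212 + 393 + 1853 = 2458
ΣP(Q1 2013)·Q(Q1 2013) = 3×53 + 2×131 + 15×109 = 159 + 262 + 1635 = 2056
Index = 2458 / 2056 × 100 = 119.5525

119.55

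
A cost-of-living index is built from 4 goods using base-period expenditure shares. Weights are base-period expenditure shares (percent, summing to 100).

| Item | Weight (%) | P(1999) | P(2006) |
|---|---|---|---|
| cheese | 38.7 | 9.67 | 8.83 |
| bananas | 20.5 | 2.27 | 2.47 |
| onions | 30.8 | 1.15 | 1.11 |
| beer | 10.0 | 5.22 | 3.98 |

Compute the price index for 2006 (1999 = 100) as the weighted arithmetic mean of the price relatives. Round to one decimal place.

95.0

cheese: 38.7 × (8.83/9.67) = 38.7 × 0.913133 = 35.3383
bananas: 20.5 × (2.47/2.27) = 20.5 × 1.088106 = 22.3062
onions: 30.8 × (1.11/1.15) = 30.8 × 0.965217 = 29.7287
beer: 10.0 × (3.98/5.22) = 10.0 × 0.762452 = 7.6245
Index = Σ wᵢ·(p₁ᵢ/p₀ᵢ) = 35.3383 + 22.3062 + 29.7287 + 7.6245 = 94.9976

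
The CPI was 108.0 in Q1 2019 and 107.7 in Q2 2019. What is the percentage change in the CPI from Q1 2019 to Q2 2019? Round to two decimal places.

Change = (107.7 − 108.0) / 108.0 × 100
       = -0.3 / 108.0 × 100 = -0.2778%

-0.28%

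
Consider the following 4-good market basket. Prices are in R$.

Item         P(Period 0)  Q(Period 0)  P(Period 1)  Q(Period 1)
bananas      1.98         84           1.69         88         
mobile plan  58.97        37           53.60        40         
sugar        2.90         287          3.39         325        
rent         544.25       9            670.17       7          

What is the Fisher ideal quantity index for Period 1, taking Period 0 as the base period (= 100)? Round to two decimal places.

89.37

Laspeyres component (base-period weights):
ΣP(Period 0)Q(Period 1) = 1.98×88 + 58.97×40 + 2.90×325 + 544.25×7 = 174.24 + 2358.8 + 942.5 + 3809.75 = 7285.29
ΣP(Period 0)Q(Period 0) = 1.98×84 + 58.97×37 + 2.90×287 + 544.25×9 = 166.32 + 2181.89 + 832.3 + 4898.25 = 8078.76
L = 7285.29 / 8078.76 × 100 = 90.1783
Paasche component (current-period weights):
ΣP(Period 1)Q(Period 1) = 1.69×88 + 53.60×40 + 3.39×325 + 670.17×7 = 148.72 + 2144 + 1101.75 + 4691.19 = 8085.66
ΣP(Period 1)Q(Period 0) = 1.69×84 + 53.60×37 + 3.39×287 + 670.17×9 = 141.96 + 1983.2 + 972.93 + 6031.53 = 9129.62
P = 8085.66 / 9129.62 × 100 = 88.5651
Fisher = √(L × P) = √(90.1783 × 88.5651) = 89.3681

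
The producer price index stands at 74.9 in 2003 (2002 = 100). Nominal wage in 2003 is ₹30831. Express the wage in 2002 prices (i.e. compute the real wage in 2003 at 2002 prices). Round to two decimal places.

Real = Nominal ÷ (Index/100) = 30831 ÷ (74.9/100)
     = 30831 ÷ 0.749 = 41162.8838

41162.88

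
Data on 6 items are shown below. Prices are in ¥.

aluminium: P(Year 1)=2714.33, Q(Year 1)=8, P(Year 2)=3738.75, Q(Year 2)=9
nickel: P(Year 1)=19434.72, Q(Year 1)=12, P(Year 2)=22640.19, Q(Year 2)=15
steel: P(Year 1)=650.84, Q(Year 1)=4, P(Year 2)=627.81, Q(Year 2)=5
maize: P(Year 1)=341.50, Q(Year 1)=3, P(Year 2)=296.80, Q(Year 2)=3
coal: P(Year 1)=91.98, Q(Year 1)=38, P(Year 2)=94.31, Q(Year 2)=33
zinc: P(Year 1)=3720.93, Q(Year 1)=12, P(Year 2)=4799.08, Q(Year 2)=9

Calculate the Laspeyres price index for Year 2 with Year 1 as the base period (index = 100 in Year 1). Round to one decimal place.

Laspeyres price index uses base-period quantities as weights.
ΣP(Year 2)·Q(Year 1) = 3738.75×8 + 22640.19×12 + 627.81×4 + 296.80×3 + 94.31×38 + 4799.08×12 = 29910 + 271682.28 + 2511.24 + 890.4 + 3583.78 + 57588.96 = 366166.66
ΣP(Year 1)·Q(Year 1) = 2714.33×8 + 19434.72×12 + 650.84×4 + 341.50×3 + 91.98×38 + 3720.93×12 = 21714.64 + 233216.64 + 2603.36 + 1024.5 + 3495.24 + 44651.16 = 306705.54
Index = 366166.66 / 306705.54 × 100 = 119.3870

119.4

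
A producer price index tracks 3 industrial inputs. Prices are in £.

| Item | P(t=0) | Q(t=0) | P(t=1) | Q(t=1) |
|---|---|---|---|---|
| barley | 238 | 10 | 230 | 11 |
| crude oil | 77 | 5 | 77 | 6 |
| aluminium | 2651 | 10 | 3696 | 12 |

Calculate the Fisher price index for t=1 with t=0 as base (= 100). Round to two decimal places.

135.55

Laspeyres component (base-period weights):
ΣP(t=1)Q(t=0) = 230×10 + 77×5 + 3696×10 = 2300 + 385 + 36960 = 39645
ΣP(t=0)Q(t=0) = 238×10 + 77×5 + 2651×10 = 2380 + 385 + 26510 = 29275
L = 39645 / 29275 × 100 = 135.4227
Paasche component (current-period weights):
ΣP(t=1)Q(t=1) = 230×11 + 77×6 + 3696×12 = 2530 + 462 + 44352 = 47344
ΣP(t=0)Q(t=1) = 238×11 + 77×6 + 2651×12 = 2618 + 462 + 31812 = 34892
P = 47344 / 34892 × 100 = 135.6873
Fisher = √(L × P) = √(135.4227 × 135.6873) = 135.5549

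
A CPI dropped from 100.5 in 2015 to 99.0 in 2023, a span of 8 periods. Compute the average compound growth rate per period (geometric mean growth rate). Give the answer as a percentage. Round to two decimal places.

Growth factor = (99.0/100.5)^(1/8) = (0.985075)^(1/8) = 0.998122
Growth rate = 0.998122 − 1 = -0.001878 = -0.1878%

-0.19%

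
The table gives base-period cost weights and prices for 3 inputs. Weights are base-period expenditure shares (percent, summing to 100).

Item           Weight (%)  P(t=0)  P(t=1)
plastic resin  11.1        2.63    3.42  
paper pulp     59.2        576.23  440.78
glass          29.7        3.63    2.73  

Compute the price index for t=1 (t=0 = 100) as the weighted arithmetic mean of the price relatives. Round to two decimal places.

82.05

plastic resin: 11.1 × (3.42/2.63) = 11.1 × 1.300380 = 14.4342
paper pulp: 59.2 × (440.78/576.23) = 59.2 × 0.764938 = 45.2843
glass: 29.7 × (2.73/3.63) = 29.7 × 0.752066 = 22.3364
Index = Σ wᵢ·(p₁ᵢ/p₀ᵢ) = 14.4342 + 45.2843 + 22.3364 = 82.0549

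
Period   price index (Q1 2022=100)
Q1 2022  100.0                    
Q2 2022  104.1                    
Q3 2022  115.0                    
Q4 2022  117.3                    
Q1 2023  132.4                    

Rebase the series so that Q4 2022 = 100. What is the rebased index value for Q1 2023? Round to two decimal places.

112.87

Rebased(Q1 2023) = 132.4 / 117.3 × 100 = 112.8730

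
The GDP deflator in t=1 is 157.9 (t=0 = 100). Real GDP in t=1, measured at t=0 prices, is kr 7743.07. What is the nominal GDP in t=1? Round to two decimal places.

12226.31

Nominal = Real × (Index/100) = 7743.07 × (157.9/100)
        = 7743.07 × 1.579 = 12226.3075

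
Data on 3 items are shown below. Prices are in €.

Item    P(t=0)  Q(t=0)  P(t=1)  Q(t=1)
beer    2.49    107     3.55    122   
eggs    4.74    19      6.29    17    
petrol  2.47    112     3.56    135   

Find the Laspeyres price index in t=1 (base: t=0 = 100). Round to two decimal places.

Laspeyres price index uses base-period quantities as weights.
ΣP(t=1)·Q(t=0) = 3.55×107 + 6.29×19 + 3.56×112 = 379.85 + 119.51 + 398.72 = 898.08
ΣP(t=0)·Q(t=0) = 2.49×107 + 4.74×19 + 2.47×112 = 266.43 + 90.06 + 276.64 = 633.13
Index = 898.08 / 633.13 × 100 = 141.8476

141.85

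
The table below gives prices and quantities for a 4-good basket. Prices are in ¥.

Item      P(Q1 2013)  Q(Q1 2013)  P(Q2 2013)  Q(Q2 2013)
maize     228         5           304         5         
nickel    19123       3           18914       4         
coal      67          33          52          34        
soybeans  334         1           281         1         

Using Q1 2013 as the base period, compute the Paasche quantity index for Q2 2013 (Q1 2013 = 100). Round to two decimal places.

131.47

Paasche quantity index uses current-period prices as weights.
ΣP(Q2 2013)·Q(Q2 2013) = 304×5 + 18914×4 + 52×34 + 281×1 = 1520 + 75656 + 1768 + 281 = 79225
ΣP(Q2 2013)·Q(Q1 2013) = 304×5 + 18914×3 + 52×33 + 281×1 = 1520 + 56742 + 1716 + 281 = 60259
Index = 79225 / 60259 × 100 = 131.4741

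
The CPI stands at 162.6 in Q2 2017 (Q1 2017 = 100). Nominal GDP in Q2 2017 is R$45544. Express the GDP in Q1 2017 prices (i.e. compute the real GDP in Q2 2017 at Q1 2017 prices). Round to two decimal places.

28009.84

Real = Nominal ÷ (Index/100) = 45544 ÷ (162.6/100)
     = 45544 ÷ 1.626 = 28009.8401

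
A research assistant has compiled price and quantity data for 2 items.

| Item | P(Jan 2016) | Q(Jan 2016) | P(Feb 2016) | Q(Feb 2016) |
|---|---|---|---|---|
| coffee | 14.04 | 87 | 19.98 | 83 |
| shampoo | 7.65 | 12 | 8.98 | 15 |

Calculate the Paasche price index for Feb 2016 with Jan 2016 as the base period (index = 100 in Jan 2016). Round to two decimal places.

Paasche price index uses current-period quantities as weights.
ΣP(Feb 2016)·Q(Feb 2016) = 19.98×83 + 8.98×15 = 1658.34 + 134.7 = 1793.04
ΣP(Jan 2016)·Q(Feb 2016) = 14.04×83 + 7.65×15 = 1165.32 + 114.75 = 1280.07
Index = 1793.04 / 1280.07 × 100 = 140.0736

140.07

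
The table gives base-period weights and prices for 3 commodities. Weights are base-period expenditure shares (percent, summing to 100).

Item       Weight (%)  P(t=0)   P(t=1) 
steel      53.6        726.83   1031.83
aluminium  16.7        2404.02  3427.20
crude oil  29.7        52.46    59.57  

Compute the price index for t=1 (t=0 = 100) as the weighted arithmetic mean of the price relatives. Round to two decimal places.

133.63

steel: 53.6 × (1031.83/726.83) = 53.6 × 1.419630 = 76.0922
aluminium: 16.7 × (3427.20/2404.02) = 16.7 × 1.425612 = 23.8077
crude oil: 29.7 × (59.57/52.46) = 29.7 × 1.135532 = 33.7253
Index = Σ wᵢ·(p₁ᵢ/p₀ᵢ) = 76.0922 + 23.8077 + 33.7253 = 133.6252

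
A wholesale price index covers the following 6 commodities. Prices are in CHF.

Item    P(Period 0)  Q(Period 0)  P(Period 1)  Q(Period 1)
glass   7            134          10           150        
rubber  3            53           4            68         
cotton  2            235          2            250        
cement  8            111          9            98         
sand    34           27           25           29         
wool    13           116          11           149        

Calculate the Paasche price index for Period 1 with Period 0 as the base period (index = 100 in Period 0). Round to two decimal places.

101.04

Paasche price index uses current-period quantities as weights.
ΣP(Period 1)·Q(Period 1) = 10×150 + 4×68 + 2×250 + 9×98 + 25×29 + 11×149 = 1500 + 272 + 500 + 882 + 725 + 1639 = 5518
ΣP(Period 0)·Q(Period 1) = 7×150 + 3×68 + 2×250 + 8×98 + 34×29 + 13×149 = 1050 + 204 + 500 + 784 + 986 + 1937 = 5461
Index = 5518 / 5461 × 100 = 101.0438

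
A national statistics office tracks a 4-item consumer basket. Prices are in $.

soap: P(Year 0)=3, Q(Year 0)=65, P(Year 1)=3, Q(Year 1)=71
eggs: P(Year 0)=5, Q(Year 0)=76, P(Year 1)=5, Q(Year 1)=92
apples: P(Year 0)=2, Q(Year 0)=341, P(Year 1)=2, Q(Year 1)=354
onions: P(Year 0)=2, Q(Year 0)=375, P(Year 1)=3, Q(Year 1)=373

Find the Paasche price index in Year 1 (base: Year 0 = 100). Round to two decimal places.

117.54

Paasche price index uses current-period quantities as weights.
ΣP(Year 1)·Q(Year 1) = 3×71 + 5×92 + 2×354 + 3×373 = 213 + 460 + 708 + 1119 = 2500
ΣP(Year 0)·Q(Year 1) = 3×71 + 5×92 + 2×354 + 2×373 = 213 + 460 + 708 + 746 = 2127
Index = 2500 / 2127 × 100 = 117.5364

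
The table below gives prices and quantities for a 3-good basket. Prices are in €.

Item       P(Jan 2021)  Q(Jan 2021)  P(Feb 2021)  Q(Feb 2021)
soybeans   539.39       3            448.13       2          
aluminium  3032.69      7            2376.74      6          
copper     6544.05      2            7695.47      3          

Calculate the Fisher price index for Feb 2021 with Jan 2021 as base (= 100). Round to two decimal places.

95.54

Laspeyres component (base-period weights):
ΣP(Feb 2021)Q(Jan 2021) = 448.13×3 + 2376.74×7 + 7695.47×2 = 1344.39 + 16637.18 + 15390.94 = 33372.51
ΣP(Jan 2021)Q(Jan 2021) = 539.39×3 + 3032.69×7 + 6544.05×2 = 1618.17 + 21228.83 + 13088.1 = 35935.1
L = 33372.51 / 35935.1 × 100 = 92.8688
Paasche component (current-period weights):
ΣP(Feb 2021)Q(Feb 2021) = 448.13×2 + 2376.74×6 + 7695.47×3 = 896.26 + 14260.44 + 23086.41 = 38243.11
ΣP(Jan 2021)Q(Feb 2021) = 539.39×2 + 3032.69×6 + 6544.05×3 = 1078.78 + 18196.14 + 19632.15 = 38907.07
P = 38243.11 / 38907.07 × 100 = 98.2935
Fisher = √(L × P) = √(92.8688 × 98.2935) = 95.5427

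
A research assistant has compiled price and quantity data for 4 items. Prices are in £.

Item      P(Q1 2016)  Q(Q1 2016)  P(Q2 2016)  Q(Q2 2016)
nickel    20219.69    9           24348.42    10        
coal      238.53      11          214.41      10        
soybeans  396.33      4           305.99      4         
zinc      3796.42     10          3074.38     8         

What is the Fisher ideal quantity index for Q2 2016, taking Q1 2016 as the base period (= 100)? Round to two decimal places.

106.31

Laspeyres component (base-period weights):
ΣP(Q1 2016)Q(Q2 2016) = 20219.69×10 + 238.53×10 + 396.33×4 + 3796.42×8 = 202196.9 + 2385.3 + 1585.32 + 30371.36 = 236538.88
ΣP(Q1 2016)Q(Q1 2016) = 20219.69×9 + 238.53×11 + 396.33×4 + 3796.42×10 = 181977.21 + 2623.83 + 1585.32 + 37964.2 = 224150.56
L = 236538.88 / 224150.56 × 100 = 105.5268
Paasche component (current-period weights):
ΣP(Q2 2016)Q(Q2 2016) = 24348.42×10 + 214.41×10 + 305.99×4 + 3074.38×8 = 243484.2 + 2144.1 + 1223.96 + 24595.04 = 271447.3
ΣP(Q2 2016)Q(Q1 2016) = 24348.42×9 + 214.41×11 + 305.99×4 + 3074.38×10 = 219135.78 + 2358.51 + 1223.96 + 30743.8 = 253462.05
P = 271447.3 / 253462.05 × 100 = 107.0958
Fisher = √(L × P) = √(105.5268 × 107.0958) = 106.3084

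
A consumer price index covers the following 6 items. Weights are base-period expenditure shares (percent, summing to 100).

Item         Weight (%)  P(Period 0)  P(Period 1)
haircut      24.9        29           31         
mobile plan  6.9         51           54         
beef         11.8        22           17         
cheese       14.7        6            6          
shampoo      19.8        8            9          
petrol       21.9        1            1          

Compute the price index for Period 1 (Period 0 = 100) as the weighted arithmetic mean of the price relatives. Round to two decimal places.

101.92

haircut: 24.9 × (31/29) = 24.9 × 1.068966 = 26.6172
mobile plan: 6.9 × (54/51) = 6.9 × 1.058824 = 7.3059
beef: 11.8 × (17/22) = 11.8 × 0.772727 = 9.1182
cheese: 14.7 × (6/6) = 14.7 × 1.000000 = 14.7000
shampoo: 19.8 × (9/8) = 19.8 × 1.125000 = 22.2750
petrol: 21.9 × (1/1) = 21.9 × 1.000000 = 21.9000
Index = Σ wᵢ·(p₁ᵢ/p₀ᵢ) = 26.6172 + 7.3059 + 9.1182 + 14.7000 + 22.2750 + 21.9000 = 101.9163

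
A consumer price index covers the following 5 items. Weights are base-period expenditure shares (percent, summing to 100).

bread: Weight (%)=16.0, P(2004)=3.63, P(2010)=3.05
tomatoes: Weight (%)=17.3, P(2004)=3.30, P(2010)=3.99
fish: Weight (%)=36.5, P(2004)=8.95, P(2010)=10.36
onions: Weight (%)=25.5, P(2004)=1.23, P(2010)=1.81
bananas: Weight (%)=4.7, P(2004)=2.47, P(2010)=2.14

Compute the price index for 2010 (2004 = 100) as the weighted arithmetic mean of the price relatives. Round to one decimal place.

118.2

bread: 16.0 × (3.05/3.63) = 16.0 × 0.840220 = 13.4435
tomatoes: 17.3 × (3.99/3.30) = 17.3 × 1.209091 = 20.9173
fish: 36.5 × (10.36/8.95) = 36.5 × 1.157542 = 42.2503
onions: 25.5 × (1.81/1.23) = 25.5 × 1.471545 = 37.5244
bananas: 4.7 × (2.14/2.47) = 4.7 × 0.866397 = 4.0721
Index = Σ wᵢ·(p₁ᵢ/p₀ᵢ) = 13.4435 + 20.9173 + 42.2503 + 37.5244 + 4.0721 = 118.2075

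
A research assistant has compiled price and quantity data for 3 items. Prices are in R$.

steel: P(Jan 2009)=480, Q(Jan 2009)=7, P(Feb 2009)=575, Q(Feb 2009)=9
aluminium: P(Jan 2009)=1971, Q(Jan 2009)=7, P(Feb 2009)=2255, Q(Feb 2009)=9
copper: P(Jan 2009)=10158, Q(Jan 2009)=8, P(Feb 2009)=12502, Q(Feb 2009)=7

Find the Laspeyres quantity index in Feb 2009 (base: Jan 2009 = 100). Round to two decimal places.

94.66

Laspeyres quantity index uses base-period prices as weights.
ΣP(Jan 2009)·Q(Feb 2009) = 480×9 + 1971×9 + 10158×7 = 4320 + 17739 + 71106 = 93165
ΣP(Jan 2009)·Q(Jan 2009) = 480×7 + 1971×7 + 10158×8 = 3360 + 13797 + 81264 = 98421
Index = 93165 / 98421 × 100 = 94.6597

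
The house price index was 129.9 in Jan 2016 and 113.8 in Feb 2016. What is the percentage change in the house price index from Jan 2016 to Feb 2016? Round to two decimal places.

-12.39%

Change = (113.8 − 129.9) / 129.9 × 100
       = -16.1 / 129.9 × 100 = -12.3941%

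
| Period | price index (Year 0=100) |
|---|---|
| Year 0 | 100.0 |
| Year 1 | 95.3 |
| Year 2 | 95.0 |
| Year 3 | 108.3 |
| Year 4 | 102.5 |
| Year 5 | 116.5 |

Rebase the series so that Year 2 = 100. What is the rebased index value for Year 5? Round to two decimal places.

Rebased(Year 5) = 116.5 / 95.0 × 100 = 122.6316

122.63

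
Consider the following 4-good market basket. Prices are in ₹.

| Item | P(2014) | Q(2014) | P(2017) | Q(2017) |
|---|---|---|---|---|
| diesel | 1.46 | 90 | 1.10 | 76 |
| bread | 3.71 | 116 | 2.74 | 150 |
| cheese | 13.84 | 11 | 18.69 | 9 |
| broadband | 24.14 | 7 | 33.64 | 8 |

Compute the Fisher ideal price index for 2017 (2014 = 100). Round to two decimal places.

95.87

Laspeyres component (base-period weights):
ΣP(2017)Q(2014) = 1.10×90 + 2.74×116 + 18.69×11 + 33.64×7 = 99 + 317.84 + 205.59 + 235.48 = 857.91
ΣP(2014)Q(2014) = 1.46×90 + 3.71×116 + 13.84×11 + 24.14×7 = 131.4 + 430.36 + 152.24 + 168.98 = 882.98
L = 857.91 / 882.98 × 100 = 97.1608
Paasche component (current-period weights):
ΣP(2017)Q(2017) = 1.10×76 + 2.74×150 + 18.69×9 + 33.64×8 = 83.6 + 411 + 168.21 + 269.12 = 931.93
ΣP(2014)Q(2017) = 1.46×76 + 3.71×150 + 13.84×9 + 24.14×8 = 110.96 + 556.5 + 124.56 + 193.12 = 985.14
P = 931.93 / 985.14 × 100 = 94.5987
Fisher = √(L × P) = √(97.1608 × 94.5987) = 95.8712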